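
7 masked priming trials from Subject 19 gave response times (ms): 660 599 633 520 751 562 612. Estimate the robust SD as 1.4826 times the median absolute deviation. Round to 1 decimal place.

71.2 ms

Sorted: 520, 562, 599, 612, 633, 660, 751 → median = 612
|x − 612| sorted: 0, 13, 21, 48, 50, 92, 139 → MAD = 48
Robust SD ≈ 1.4826 × 48 = 71.165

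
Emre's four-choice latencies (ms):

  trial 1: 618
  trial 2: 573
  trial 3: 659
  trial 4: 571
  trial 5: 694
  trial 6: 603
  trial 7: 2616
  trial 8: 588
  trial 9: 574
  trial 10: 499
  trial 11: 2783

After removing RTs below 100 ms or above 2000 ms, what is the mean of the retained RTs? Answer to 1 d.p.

Excluded: 2616, 2783
Retained (n=9): Σ = 5379
Mean = 5379/9 = 597.6667

597.7 ms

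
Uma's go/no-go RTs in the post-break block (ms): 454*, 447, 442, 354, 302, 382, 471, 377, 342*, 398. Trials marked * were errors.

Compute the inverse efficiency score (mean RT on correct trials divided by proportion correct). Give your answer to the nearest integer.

496 ms

Correct trials (n=8): 447, 442, 354, 302, 382, 471, 377, 398
Mean correct RT = 3173/8 = 396.6250 ms
Proportion correct = 8/10
IES = 396.6250 / (8/10) = 495.781 ms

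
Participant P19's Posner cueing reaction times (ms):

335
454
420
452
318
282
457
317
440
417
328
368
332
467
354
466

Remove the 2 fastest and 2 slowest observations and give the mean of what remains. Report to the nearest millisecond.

390 ms

Sorted: 282, 317, 318, 328, 332, 335, 354, 368, 417, 420, 440, 452, 454, 457, 466, 467
Drop lowest 2 (282, 317) and highest 2 (466, 467)
Remaining (n=12): Σ = 4675, mean = 4675/12 = 389.583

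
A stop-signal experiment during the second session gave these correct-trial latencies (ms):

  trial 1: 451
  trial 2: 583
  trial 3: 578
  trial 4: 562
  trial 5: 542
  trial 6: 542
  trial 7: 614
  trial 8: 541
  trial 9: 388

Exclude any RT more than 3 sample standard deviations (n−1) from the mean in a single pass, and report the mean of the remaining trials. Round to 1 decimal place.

533.4 ms

n = 9, ΣRT = 4801, M = 533.444
Σ(x−M)² = 39900.22; s = √(39900.22/8) = 70.622
Cutoffs: 533.444 ± 3·70.622 → [321.6, 745.3]
No RTs fall outside the cutoffs; all 9 retained. Mean = 4801/9 = 533.444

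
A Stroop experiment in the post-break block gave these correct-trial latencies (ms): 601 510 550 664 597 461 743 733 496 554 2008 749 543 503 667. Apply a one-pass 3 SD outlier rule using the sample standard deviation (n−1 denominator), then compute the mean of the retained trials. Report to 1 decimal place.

597.9 ms

n = 15, ΣRT = 10379, M = 691.933
Σ(x−M)² = 1980132.93; s = √(1980132.93/14) = 376.083
Cutoffs: 691.933 ± 3·376.083 → [-436.3, 1820.2]
Outside: 2008 → excluded.
Retained (n=14): Σ = 8371, mean = 8371/14 = 597.929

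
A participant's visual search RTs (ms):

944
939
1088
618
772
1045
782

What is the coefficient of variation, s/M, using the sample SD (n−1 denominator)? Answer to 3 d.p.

n = 7, Σ = 6188, M = 884.0000
Σ(x−M)² = 167866.000; s = √(167866.000/6) = 167.2653
CV = 167.2653 / 884.0000 = 0.18921

0.189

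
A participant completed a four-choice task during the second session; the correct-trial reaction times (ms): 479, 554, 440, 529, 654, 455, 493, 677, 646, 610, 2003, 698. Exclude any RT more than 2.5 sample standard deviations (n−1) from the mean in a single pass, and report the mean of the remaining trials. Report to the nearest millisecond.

567 ms

n = 12, ΣRT = 8238, M = 686.500
Σ(x−M)² = 1979159.00; s = √(1979159.00/11) = 424.174
Cutoffs: 686.500 ± 2.5·424.174 → [-373.9, 1746.9]
Outside: 2003 → excluded.
Retained (n=11): Σ = 6235, mean = 6235/11 = 566.818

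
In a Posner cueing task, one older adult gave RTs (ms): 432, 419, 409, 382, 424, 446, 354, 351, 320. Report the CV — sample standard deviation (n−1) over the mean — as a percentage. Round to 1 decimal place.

11.0%

n = 9, Σ = 3537, M = 393.0000
Σ(x−M)² = 14958.000; s = √(14958.000/8) = 43.2406
CV = 43.2406 / 393.0000 = 0.11003 = 11.003%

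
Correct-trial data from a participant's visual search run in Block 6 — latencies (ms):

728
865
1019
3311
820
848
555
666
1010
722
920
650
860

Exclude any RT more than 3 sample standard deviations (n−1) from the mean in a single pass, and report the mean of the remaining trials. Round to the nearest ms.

805 ms

n = 13, ΣRT = 12974, M = 998.000
Σ(x−M)² = 6024208.00; s = √(6024208.00/12) = 708.532
Cutoffs: 998.000 ± 3·708.532 → [-1127.6, 3123.6]
Outside: 3311 → excluded.
Retained (n=12): Σ = 9663, mean = 9663/12 = 805.250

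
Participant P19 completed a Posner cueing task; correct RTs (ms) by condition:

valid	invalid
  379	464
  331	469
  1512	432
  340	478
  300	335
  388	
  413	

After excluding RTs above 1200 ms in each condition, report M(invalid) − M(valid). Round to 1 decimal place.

77.1 ms

valid: exclude 1512
M(valid) = 2151/6 = 358.500
M(invalid) = 2178/5 = 435.600
Difference = 435.600 − 358.500 = 77.100 ms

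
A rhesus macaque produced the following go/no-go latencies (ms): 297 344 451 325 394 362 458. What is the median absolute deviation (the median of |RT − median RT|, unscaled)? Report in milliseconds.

37 ms

Sorted: 297, 325, 344, 362, 394, 451, 458 → median = 362
|x − 362|: 65, 18, 89, 37, 32, 0, 96
Sorted deviations: 0, 18, 32, 37, 65, 89, 96 → MAD = 37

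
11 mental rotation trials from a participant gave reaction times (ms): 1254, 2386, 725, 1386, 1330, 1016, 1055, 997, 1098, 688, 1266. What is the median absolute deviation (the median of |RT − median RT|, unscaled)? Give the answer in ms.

168 ms

Sorted: 688, 725, 997, 1016, 1055, 1098, 1254, 1266, 1330, 1386, 2386 → median = 1098
|x − 1098|: 156, 1288, 373, 288, 232, 82, 43, 101, 0, 410, 168
Sorted deviations: 0, 43, 82, 101, 156, 168, 232, 288, 373, 410, 1288 → MAD = 168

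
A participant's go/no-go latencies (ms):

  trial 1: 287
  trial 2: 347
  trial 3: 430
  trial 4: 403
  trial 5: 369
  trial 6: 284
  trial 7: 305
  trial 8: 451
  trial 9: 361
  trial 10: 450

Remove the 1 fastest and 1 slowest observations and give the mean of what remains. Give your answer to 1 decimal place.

Sorted: 284, 287, 305, 347, 361, 369, 403, 430, 450, 451
Drop lowest 1 (284) and highest 1 (451)
Remaining (n=8): Σ = 2952, mean = 2952/8 = 369.000

369.0 ms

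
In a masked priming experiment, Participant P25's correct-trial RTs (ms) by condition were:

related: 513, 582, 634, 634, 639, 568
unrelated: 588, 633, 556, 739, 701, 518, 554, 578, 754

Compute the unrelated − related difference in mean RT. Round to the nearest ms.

M(related) = 3570/6 = 595.000
M(unrelated) = 5621/9 = 624.556
Difference = 624.556 − 595.000 = 29.556 ms

30 ms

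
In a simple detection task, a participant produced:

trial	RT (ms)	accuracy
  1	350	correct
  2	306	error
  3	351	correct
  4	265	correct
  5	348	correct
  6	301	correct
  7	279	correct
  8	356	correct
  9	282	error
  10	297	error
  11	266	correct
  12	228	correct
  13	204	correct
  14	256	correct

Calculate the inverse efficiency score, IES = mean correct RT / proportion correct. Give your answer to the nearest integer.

Correct trials (n=11): 350, 351, 265, 348, 301, 279, 356, 266, 228, 204, 256
Mean correct RT = 3204/11 = 291.2727 ms
Proportion correct = 11/14
IES = 291.2727 / (11/14) = 370.711 ms

371 ms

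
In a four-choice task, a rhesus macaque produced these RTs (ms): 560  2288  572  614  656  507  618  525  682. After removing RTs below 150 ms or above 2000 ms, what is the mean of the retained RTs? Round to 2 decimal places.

591.75 ms

Excluded: 2288
Retained (n=8): Σ = 4734
Mean = 4734/8 = 591.7500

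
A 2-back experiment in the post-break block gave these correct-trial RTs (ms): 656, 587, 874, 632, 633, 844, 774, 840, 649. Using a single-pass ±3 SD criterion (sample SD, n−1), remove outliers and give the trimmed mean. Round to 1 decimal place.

721.0 ms

n = 9, ΣRT = 6489, M = 721.000
Σ(x−M)² = 98538.00; s = √(98538.00/8) = 110.983
Cutoffs: 721.000 ± 3·110.983 → [388.1, 1053.9]
No RTs fall outside the cutoffs; all 9 retained. Mean = 6489/9 = 721.000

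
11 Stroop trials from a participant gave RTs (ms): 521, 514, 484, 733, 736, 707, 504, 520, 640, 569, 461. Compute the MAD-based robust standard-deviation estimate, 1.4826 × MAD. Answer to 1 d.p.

71.2 ms

Sorted: 461, 484, 504, 514, 520, 521, 569, 640, 707, 733, 736 → median = 521
|x − 521| sorted: 0, 1, 7, 17, 37, 48, 60, 119, 186, 212, 215 → MAD = 48
Robust SD ≈ 1.4826 × 48 = 71.165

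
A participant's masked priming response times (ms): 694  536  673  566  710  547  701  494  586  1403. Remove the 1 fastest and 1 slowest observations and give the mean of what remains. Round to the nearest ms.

Sorted: 494, 536, 547, 566, 586, 673, 694, 701, 710, 1403
Drop lowest 1 (494) and highest 1 (1403)
Remaining (n=8): Σ = 5013, mean = 5013/8 = 626.625

627 ms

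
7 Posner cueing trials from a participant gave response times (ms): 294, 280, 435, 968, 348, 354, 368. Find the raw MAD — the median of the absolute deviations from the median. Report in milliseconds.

Sorted: 280, 294, 348, 354, 368, 435, 968 → median = 354
|x − 354|: 60, 74, 81, 614, 6, 0, 14
Sorted deviations: 0, 6, 14, 60, 74, 81, 614 → MAD = 60

60 ms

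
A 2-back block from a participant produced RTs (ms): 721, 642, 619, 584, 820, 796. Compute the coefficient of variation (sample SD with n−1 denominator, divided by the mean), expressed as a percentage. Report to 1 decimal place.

14.0%

n = 6, Σ = 4182, M = 697.0000
Σ(x−M)² = 47384.000; s = √(47384.000/5) = 97.3489
CV = 97.3489 / 697.0000 = 0.13967 = 13.967%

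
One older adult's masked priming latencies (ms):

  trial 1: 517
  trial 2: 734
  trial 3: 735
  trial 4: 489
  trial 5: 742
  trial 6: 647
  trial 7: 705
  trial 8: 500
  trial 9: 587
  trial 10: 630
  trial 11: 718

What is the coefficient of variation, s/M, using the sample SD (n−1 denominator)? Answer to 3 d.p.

n = 11, Σ = 7004, M = 636.7273
Σ(x−M)² = 98944.182; s = √(98944.182/10) = 99.4707
CV = 99.4707 / 636.7273 = 0.15622

0.156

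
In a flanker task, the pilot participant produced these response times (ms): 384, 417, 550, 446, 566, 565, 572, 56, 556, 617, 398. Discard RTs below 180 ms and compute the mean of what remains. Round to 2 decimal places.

507.10 ms

Excluded: 56
Retained (n=10): Σ = 5071
Mean = 5071/10 = 507.1000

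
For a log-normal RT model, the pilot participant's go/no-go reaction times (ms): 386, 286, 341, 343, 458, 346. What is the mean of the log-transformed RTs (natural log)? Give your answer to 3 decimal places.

ln(RT): 5.9558, 5.6560, 5.8319, 5.8377, 6.1269, 5.8464
Σ ln(RT) = 35.2548
Mean = 35.2548/6 = 5.87579

5.876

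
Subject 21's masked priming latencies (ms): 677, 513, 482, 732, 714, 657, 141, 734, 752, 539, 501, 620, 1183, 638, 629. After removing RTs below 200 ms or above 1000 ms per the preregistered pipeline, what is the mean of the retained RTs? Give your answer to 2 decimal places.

Excluded: 141, 1183
Retained (n=13): Σ = 8188
Mean = 8188/13 = 629.8462

629.85 ms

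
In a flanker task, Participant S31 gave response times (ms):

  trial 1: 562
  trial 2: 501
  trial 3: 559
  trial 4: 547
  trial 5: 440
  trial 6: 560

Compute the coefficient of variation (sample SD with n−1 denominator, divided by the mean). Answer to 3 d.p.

0.093

n = 6, Σ = 3169, M = 528.1667
Σ(x−M)² = 11974.833; s = √(11974.833/5) = 48.9384
CV = 48.9384 / 528.1667 = 0.09266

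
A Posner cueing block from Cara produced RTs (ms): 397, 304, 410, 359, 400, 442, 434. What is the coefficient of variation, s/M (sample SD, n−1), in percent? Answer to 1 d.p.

12.1%

n = 7, Σ = 2746, M = 392.2857
Σ(x−M)² = 13509.429; s = √(13509.429/6) = 47.4507
CV = 47.4507 / 392.2857 = 0.12096 = 12.096%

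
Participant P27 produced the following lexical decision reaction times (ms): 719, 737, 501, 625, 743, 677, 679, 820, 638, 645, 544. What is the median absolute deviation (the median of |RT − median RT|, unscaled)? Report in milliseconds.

Sorted: 501, 544, 625, 638, 645, 677, 679, 719, 737, 743, 820 → median = 677
|x − 677|: 42, 60, 176, 52, 66, 0, 2, 143, 39, 32, 133
Sorted deviations: 0, 2, 32, 39, 42, 52, 60, 66, 133, 143, 176 → MAD = 52

52 ms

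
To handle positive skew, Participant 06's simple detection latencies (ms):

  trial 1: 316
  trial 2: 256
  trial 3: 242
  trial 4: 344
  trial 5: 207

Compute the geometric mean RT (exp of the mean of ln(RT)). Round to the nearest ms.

ln(RT): 5.7557, 5.5452, 5.4889, 5.8406, 5.3327
Mean ln(RT) = 27.9632/5 = 5.59264
Geometric mean = exp(5.59264) = 268.44 ms

268 ms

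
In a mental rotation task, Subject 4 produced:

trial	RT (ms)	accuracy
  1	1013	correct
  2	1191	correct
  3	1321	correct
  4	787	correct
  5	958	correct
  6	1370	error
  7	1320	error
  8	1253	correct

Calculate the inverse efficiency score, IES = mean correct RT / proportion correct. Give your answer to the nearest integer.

1450 ms

Correct trials (n=6): 1013, 1191, 1321, 787, 958, 1253
Mean correct RT = 6523/6 = 1087.1667 ms
Proportion correct = 6/8
IES = 1087.1667 / (6/8) = 1449.556 ms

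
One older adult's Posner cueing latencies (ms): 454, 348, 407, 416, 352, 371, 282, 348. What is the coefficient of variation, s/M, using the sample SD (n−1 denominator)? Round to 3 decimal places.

n = 8, Σ = 2978, M = 372.2500
Σ(x−M)² = 19537.500; s = √(19537.500/7) = 52.8306
CV = 52.8306 / 372.2500 = 0.14192

0.142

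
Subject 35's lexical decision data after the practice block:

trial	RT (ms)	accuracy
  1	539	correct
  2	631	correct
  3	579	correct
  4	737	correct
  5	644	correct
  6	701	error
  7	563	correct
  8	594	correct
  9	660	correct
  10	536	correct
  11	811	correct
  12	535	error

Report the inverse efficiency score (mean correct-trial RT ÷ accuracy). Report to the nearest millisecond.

Correct trials (n=10): 539, 631, 579, 737, 644, 563, 594, 660, 536, 811
Mean correct RT = 6294/10 = 629.4000 ms
Proportion correct = 10/12
IES = 629.4000 / (10/12) = 755.280 ms

755 ms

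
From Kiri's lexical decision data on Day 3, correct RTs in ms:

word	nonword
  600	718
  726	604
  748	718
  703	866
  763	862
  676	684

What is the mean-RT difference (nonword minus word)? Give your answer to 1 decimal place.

39.3 ms

M(word) = 4216/6 = 702.667
M(nonword) = 4452/6 = 742.000
Difference = 742.000 − 702.667 = 39.333 ms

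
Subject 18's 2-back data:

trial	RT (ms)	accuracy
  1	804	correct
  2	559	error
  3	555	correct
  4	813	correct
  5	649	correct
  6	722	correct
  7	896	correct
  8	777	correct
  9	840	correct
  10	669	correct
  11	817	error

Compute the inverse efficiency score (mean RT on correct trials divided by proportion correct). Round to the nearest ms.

Correct trials (n=9): 804, 555, 813, 649, 722, 896, 777, 840, 669
Mean correct RT = 6725/9 = 747.2222 ms
Proportion correct = 9/11
IES = 747.2222 / (9/11) = 913.272 ms

913 ms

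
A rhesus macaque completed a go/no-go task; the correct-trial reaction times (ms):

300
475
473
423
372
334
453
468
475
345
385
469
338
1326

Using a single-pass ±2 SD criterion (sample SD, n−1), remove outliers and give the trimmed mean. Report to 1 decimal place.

n = 14, ΣRT = 6636, M = 474.000
Σ(x−M)² = 832348.00; s = √(832348.00/13) = 253.035
Cutoffs: 474.000 ± 2·253.035 → [-32.1, 980.1]
Outside: 1326 → excluded.
Retained (n=13): Σ = 5310, mean = 5310/13 = 408.462

408.5 ms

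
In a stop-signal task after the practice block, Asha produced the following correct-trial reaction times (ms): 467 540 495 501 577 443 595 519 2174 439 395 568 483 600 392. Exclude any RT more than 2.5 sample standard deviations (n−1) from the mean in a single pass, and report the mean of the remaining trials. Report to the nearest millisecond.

n = 15, ΣRT = 9188, M = 612.533
Σ(x−M)² = 2674921.73; s = √(2674921.73/14) = 437.111
Cutoffs: 612.533 ± 2.5·437.111 → [-480.2, 1705.3]
Outside: 2174 → excluded.
Retained (n=14): Σ = 7014, mean = 7014/14 = 501.000

501 ms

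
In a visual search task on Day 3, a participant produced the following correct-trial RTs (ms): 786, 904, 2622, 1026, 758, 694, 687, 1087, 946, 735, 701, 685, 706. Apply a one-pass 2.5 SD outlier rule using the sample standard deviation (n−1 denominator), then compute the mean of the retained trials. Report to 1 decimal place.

809.6 ms

n = 13, ΣRT = 12337, M = 949.000
Σ(x−M)² = 3258700.00; s = √(3258700.00/12) = 521.113
Cutoffs: 949.000 ± 2.5·521.113 → [-353.8, 2251.8]
Outside: 2622 → excluded.
Retained (n=12): Σ = 9715, mean = 9715/12 = 809.583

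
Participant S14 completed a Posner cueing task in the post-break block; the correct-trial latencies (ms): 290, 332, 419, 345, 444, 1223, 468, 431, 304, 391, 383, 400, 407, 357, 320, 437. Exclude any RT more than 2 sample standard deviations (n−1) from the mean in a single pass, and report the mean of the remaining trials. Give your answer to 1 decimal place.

n = 16, ΣRT = 6951, M = 434.438
Σ(x−M)² = 705237.94; s = √(705237.94/15) = 216.831
Cutoffs: 434.438 ± 2·216.831 → [0.8, 868.1]
Outside: 1223 → excluded.
Retained (n=15): Σ = 5728, mean = 5728/15 = 381.867

381.9 ms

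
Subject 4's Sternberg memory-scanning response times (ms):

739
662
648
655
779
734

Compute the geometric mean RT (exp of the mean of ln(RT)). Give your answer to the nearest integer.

701 ms

ln(RT): 6.6053, 6.4953, 6.4739, 6.4846, 6.6580, 6.5985
Mean ln(RT) = 39.3156/6 = 6.55260
Geometric mean = exp(6.55260) = 701.07 ms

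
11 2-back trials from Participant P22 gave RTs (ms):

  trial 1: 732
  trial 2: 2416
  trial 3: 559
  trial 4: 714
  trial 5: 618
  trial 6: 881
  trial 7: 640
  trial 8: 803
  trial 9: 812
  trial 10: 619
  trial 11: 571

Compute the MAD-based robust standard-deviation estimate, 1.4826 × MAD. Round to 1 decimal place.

Sorted: 559, 571, 618, 619, 640, 714, 732, 803, 812, 881, 2416 → median = 714
|x − 714| sorted: 0, 18, 74, 89, 95, 96, 98, 143, 155, 167, 1702 → MAD = 96
Robust SD ≈ 1.4826 × 96 = 142.330

142.3 ms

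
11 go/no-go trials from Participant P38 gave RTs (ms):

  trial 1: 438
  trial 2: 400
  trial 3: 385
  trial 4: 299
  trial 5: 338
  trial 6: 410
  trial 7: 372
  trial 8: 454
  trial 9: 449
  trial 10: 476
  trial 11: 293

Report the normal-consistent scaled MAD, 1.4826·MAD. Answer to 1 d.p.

Sorted: 293, 299, 338, 372, 385, 400, 410, 438, 449, 454, 476 → median = 400
|x − 400| sorted: 0, 10, 15, 28, 38, 49, 54, 62, 76, 101, 107 → MAD = 49
Robust SD ≈ 1.4826 × 49 = 72.647

72.6 ms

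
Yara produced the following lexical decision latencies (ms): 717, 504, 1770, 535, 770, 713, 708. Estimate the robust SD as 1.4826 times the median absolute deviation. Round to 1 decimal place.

84.5 ms

Sorted: 504, 535, 708, 713, 717, 770, 1770 → median = 713
|x − 713| sorted: 0, 4, 5, 57, 178, 209, 1057 → MAD = 57
Robust SD ≈ 1.4826 × 57 = 84.508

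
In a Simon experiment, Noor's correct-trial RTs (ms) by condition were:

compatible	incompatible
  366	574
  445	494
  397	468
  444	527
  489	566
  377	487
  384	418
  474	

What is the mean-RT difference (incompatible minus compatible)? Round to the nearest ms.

83 ms

M(compatible) = 3376/8 = 422.000
M(incompatible) = 3534/7 = 504.857
Difference = 504.857 − 422.000 = 82.857 ms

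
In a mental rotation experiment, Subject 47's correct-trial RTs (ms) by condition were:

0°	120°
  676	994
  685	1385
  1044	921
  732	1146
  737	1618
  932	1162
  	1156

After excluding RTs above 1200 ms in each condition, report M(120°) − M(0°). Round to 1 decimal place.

120°: exclude 1385, 1618
M(0°) = 4806/6 = 801.000
M(120°) = 5379/5 = 1075.800
Difference = 1075.800 − 801.000 = 274.800 ms

274.8 ms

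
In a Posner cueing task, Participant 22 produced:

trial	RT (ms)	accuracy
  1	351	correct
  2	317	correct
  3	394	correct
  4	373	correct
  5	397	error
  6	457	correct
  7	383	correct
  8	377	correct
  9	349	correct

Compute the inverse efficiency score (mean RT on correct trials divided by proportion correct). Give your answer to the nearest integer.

Correct trials (n=8): 351, 317, 394, 373, 457, 383, 377, 349
Mean correct RT = 3001/8 = 375.1250 ms
Proportion correct = 8/9
IES = 375.1250 / (8/9) = 422.016 ms

422 ms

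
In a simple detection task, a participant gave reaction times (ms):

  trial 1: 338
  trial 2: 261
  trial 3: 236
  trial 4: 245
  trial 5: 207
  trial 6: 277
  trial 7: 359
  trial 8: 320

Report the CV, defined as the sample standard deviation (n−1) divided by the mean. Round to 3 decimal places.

n = 8, Σ = 2243, M = 280.3750
Σ(x−M)² = 20063.875; s = √(20063.875/7) = 53.5375
CV = 53.5375 / 280.3750 = 0.19095

0.191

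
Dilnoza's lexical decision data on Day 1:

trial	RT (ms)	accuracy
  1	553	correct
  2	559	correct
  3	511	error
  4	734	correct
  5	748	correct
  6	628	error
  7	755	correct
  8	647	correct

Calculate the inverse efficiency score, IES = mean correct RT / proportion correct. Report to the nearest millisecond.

Correct trials (n=6): 553, 559, 734, 748, 755, 647
Mean correct RT = 3996/6 = 666.0000 ms
Proportion correct = 6/8
IES = 666.0000 / (6/8) = 888.000 ms

888 ms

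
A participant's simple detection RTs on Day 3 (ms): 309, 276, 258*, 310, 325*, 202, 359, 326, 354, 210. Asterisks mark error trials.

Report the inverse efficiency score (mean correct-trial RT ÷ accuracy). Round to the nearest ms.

367 ms

Correct trials (n=8): 309, 276, 310, 202, 359, 326, 354, 210
Mean correct RT = 2346/8 = 293.2500 ms
Proportion correct = 8/10
IES = 293.2500 / (8/10) = 366.562 ms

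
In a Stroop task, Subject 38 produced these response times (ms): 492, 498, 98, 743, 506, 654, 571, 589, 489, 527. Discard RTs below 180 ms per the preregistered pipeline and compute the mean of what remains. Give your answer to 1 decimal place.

563.2 ms

Excluded: 98
Retained (n=9): Σ = 5069
Mean = 5069/9 = 563.2222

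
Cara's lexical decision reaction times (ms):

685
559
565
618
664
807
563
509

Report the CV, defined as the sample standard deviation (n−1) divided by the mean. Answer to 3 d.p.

0.153

n = 8, Σ = 4970, M = 621.2500
Σ(x−M)² = 63437.500; s = √(63437.500/7) = 95.1972
CV = 95.1972 / 621.2500 = 0.15323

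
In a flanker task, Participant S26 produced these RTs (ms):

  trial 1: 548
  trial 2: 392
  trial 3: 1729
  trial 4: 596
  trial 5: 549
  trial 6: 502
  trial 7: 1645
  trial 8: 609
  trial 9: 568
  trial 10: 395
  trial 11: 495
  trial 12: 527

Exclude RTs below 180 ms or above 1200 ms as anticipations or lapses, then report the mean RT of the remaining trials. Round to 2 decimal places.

Excluded: 1645, 1729
Retained (n=10): Σ = 5181
Mean = 5181/10 = 518.1000

518.10 ms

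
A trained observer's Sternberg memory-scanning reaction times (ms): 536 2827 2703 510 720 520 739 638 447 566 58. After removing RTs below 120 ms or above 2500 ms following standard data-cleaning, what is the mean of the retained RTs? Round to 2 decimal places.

584.50 ms

Excluded: 58, 2703, 2827
Retained (n=8): Σ = 4676
Mean = 4676/8 = 584.5000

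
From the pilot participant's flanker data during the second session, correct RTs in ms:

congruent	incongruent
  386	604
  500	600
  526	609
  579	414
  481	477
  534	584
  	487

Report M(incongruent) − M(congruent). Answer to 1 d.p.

M(congruent) = 3006/6 = 501.000
M(incongruent) = 3775/7 = 539.286
Difference = 539.286 − 501.000 = 38.286 ms

38.3 ms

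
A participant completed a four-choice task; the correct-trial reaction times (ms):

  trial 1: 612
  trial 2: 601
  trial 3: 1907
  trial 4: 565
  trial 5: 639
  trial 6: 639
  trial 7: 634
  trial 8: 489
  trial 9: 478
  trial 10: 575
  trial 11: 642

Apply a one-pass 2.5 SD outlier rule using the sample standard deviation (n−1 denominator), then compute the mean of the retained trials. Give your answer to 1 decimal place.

n = 11, ΣRT = 7781, M = 707.364
Σ(x−M)² = 1616614.55; s = √(1616614.55/10) = 402.071
Cutoffs: 707.364 ± 2.5·402.071 → [-297.8, 1712.5]
Outside: 1907 → excluded.
Retained (n=10): Σ = 5874, mean = 5874/10 = 587.400

587.4 ms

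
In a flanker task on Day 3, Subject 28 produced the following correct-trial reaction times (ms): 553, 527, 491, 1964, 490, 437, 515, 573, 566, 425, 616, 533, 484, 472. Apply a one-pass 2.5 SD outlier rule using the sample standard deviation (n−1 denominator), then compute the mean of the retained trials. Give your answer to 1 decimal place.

n = 14, ΣRT = 8646, M = 617.571
Σ(x−M)² = 1988581.43; s = √(1988581.43/13) = 391.111
Cutoffs: 617.571 ± 2.5·391.111 → [-360.2, 1595.3]
Outside: 1964 → excluded.
Retained (n=13): Σ = 6682, mean = 6682/13 = 514.000

514.0 ms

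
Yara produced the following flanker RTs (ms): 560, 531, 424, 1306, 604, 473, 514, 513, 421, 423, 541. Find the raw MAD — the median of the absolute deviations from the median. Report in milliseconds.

46 ms

Sorted: 421, 423, 424, 473, 513, 514, 531, 541, 560, 604, 1306 → median = 514
|x − 514|: 46, 17, 90, 792, 90, 41, 0, 1, 93, 91, 27
Sorted deviations: 0, 1, 17, 27, 41, 46, 90, 90, 91, 93, 792 → MAD = 46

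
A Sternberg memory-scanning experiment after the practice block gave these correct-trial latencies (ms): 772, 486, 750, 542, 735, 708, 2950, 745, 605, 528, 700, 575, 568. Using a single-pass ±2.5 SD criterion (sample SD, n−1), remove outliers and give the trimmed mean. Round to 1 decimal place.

n = 13, ΣRT = 10664, M = 820.308
Σ(x−M)² = 5027754.77; s = √(5027754.77/12) = 647.286
Cutoffs: 820.308 ± 2.5·647.286 → [-797.9, 2438.5]
Outside: 2950 → excluded.
Retained (n=12): Σ = 7714, mean = 7714/12 = 642.833

642.8 ms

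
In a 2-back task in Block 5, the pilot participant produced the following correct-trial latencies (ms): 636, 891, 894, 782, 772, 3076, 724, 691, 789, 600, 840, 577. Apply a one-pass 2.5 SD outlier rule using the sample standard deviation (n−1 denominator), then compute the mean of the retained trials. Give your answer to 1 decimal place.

n = 12, ΣRT = 11272, M = 939.333
Σ(x−M)² = 5101438.67; s = √(5101438.67/11) = 681.005
Cutoffs: 939.333 ± 2.5·681.005 → [-763.2, 2641.8]
Outside: 3076 → excluded.
Retained (n=11): Σ = 8196, mean = 8196/11 = 745.091

745.1 ms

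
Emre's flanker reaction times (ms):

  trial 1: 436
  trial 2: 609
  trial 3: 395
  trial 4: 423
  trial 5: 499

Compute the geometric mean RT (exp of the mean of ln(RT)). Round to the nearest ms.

467 ms

ln(RT): 6.0776, 6.4118, 5.9789, 6.0474, 6.2126
Mean ln(RT) = 30.7283/5 = 6.14566
Geometric mean = exp(6.14566) = 466.69 ms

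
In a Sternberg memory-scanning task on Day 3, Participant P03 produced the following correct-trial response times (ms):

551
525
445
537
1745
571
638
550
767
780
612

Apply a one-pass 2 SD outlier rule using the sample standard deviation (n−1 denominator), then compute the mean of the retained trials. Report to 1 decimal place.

597.6 ms

n = 11, ΣRT = 7721, M = 701.909
Σ(x−M)² = 1298022.91; s = √(1298022.91/10) = 360.281
Cutoffs: 701.909 ± 2·360.281 → [-18.7, 1422.5]
Outside: 1745 → excluded.
Retained (n=10): Σ = 5976, mean = 5976/10 = 597.600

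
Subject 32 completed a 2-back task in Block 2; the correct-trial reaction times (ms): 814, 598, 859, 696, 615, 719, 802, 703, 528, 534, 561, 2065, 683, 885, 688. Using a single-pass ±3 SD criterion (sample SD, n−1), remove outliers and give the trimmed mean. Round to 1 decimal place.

691.8 ms

n = 15, ΣRT = 11750, M = 783.333
Σ(x−M)² = 1936873.33; s = √(1936873.33/14) = 371.952
Cutoffs: 783.333 ± 3·371.952 → [-332.5, 1899.2]
Outside: 2065 → excluded.
Retained (n=14): Σ = 9685, mean = 9685/14 = 691.786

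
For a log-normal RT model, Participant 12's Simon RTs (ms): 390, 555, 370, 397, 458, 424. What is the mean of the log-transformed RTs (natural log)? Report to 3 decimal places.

ln(RT): 5.9661, 6.3190, 5.9135, 5.9839, 6.1269, 6.0497
Σ ln(RT) = 36.3592
Mean = 36.3592/6 = 6.05986

6.060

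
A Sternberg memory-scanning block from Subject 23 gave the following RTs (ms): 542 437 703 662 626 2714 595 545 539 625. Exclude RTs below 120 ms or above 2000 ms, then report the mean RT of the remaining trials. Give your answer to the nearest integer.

586 ms

Excluded: 2714
Retained (n=9): Σ = 5274
Mean = 5274/9 = 586.0000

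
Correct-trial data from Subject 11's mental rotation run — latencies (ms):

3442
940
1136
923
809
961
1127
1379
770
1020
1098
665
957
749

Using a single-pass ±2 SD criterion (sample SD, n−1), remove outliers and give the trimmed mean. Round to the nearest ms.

964 ms

n = 14, ΣRT = 15976, M = 1141.143
Σ(x−M)² = 6150241.71; s = √(6150241.71/13) = 687.819
Cutoffs: 1141.143 ± 2·687.819 → [-234.5, 2516.8]
Outside: 3442 → excluded.
Retained (n=13): Σ = 12534, mean = 12534/13 = 964.154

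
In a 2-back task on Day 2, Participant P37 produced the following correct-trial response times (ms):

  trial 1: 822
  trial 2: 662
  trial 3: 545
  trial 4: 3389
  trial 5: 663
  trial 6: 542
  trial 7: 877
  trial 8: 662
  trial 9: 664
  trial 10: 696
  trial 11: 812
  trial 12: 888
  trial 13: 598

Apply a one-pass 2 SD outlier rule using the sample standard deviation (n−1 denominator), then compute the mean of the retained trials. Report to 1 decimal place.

702.6 ms

n = 13, ΣRT = 11820, M = 909.231
Σ(x−M)² = 6820676.31; s = √(6820676.31/12) = 753.916
Cutoffs: 909.231 ± 2·753.916 → [-598.6, 2417.1]
Outside: 3389 → excluded.
Retained (n=12): Σ = 8431, mean = 8431/12 = 702.583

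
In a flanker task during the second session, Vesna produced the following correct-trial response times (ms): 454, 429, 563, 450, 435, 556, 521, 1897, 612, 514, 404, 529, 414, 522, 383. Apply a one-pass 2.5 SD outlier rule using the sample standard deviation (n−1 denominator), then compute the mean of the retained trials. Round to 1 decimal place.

n = 15, ΣRT = 8683, M = 578.867
Σ(x−M)² = 1924103.73; s = √(1924103.73/14) = 370.724
Cutoffs: 578.867 ± 2.5·370.724 → [-347.9, 1505.7]
Outside: 1897 → excluded.
Retained (n=14): Σ = 6786, mean = 6786/14 = 484.714

484.7 ms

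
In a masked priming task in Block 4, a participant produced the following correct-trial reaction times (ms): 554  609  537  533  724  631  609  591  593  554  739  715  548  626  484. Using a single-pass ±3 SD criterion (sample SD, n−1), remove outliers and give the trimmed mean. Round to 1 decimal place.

603.1 ms

n = 15, ΣRT = 9047, M = 603.133
Σ(x−M)² = 78553.73; s = √(78553.73/14) = 74.906
Cutoffs: 603.133 ± 3·74.906 → [378.4, 827.9]
No RTs fall outside the cutoffs; all 15 retained. Mean = 9047/15 = 603.133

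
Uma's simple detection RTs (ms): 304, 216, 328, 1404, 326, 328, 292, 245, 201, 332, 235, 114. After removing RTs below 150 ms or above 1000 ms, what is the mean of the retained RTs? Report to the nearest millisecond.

281 ms

Excluded: 114, 1404
Retained (n=10): Σ = 2807
Mean = 2807/10 = 280.7000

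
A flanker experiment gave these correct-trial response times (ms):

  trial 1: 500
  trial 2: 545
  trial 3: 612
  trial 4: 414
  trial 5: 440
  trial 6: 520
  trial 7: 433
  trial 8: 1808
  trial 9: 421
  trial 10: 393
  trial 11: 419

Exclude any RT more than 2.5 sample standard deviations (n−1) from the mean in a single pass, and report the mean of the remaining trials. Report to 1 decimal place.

n = 11, ΣRT = 6505, M = 591.364
Σ(x−M)² = 1673748.55; s = √(1673748.55/10) = 409.115
Cutoffs: 591.364 ± 2.5·409.115 → [-431.4, 1614.2]
Outside: 1808 → excluded.
Retained (n=10): Σ = 4697, mean = 4697/10 = 469.700

469.7 ms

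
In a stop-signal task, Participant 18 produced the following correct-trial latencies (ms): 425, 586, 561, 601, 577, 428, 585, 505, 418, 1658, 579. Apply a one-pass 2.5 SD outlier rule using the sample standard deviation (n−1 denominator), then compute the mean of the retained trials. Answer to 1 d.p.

526.5 ms

n = 11, ΣRT = 6923, M = 629.364
Σ(x−M)² = 1215150.55; s = √(1215150.55/10) = 348.590
Cutoffs: 629.364 ± 2.5·348.590 → [-242.1, 1500.8]
Outside: 1658 → excluded.
Retained (n=10): Σ = 5265, mean = 5265/10 = 526.500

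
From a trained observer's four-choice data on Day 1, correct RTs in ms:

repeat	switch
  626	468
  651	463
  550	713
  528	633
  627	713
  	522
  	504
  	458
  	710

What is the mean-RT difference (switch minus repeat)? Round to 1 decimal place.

-20.4 ms

M(repeat) = 2982/5 = 596.400
M(switch) = 5184/9 = 576.000
Difference = 576.000 − 596.400 = -20.400 ms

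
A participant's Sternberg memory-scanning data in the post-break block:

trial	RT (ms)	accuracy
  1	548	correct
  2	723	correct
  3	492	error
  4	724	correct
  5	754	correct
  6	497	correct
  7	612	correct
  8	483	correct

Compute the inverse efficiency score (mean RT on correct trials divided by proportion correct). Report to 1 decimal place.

Correct trials (n=7): 548, 723, 724, 754, 497, 612, 483
Mean correct RT = 4341/7 = 620.1429 ms
Proportion correct = 7/8
IES = 620.1429 / (7/8) = 708.735 ms

708.7 ms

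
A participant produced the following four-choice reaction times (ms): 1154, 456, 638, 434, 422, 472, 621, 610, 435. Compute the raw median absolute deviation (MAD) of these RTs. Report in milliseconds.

50 ms

Sorted: 422, 434, 435, 456, 472, 610, 621, 638, 1154 → median = 472
|x − 472|: 682, 16, 166, 38, 50, 0, 149, 138, 37
Sorted deviations: 0, 16, 37, 38, 50, 138, 149, 166, 682 → MAD = 50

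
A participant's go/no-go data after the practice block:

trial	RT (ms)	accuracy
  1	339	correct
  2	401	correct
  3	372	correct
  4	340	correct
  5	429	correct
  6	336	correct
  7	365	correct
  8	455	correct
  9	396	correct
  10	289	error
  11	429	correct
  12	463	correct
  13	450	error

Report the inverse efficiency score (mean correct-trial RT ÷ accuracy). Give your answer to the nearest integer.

465 ms

Correct trials (n=11): 339, 401, 372, 340, 429, 336, 365, 455, 396, 429, 463
Mean correct RT = 4325/11 = 393.1818 ms
Proportion correct = 11/13
IES = 393.1818 / (11/13) = 464.669 ms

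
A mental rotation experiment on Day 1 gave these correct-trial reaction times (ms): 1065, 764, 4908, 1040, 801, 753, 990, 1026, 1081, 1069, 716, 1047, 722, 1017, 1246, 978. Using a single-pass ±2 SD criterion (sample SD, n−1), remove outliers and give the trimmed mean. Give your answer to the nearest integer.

n = 16, ΣRT = 19223, M = 1201.438
Σ(x−M)² = 15018897.94; s = √(15018897.94/15) = 1000.630
Cutoffs: 1201.438 ± 2·1000.630 → [-799.8, 3202.7]
Outside: 4908 → excluded.
Retained (n=15): Σ = 14315, mean = 14315/15 = 954.333

954 ms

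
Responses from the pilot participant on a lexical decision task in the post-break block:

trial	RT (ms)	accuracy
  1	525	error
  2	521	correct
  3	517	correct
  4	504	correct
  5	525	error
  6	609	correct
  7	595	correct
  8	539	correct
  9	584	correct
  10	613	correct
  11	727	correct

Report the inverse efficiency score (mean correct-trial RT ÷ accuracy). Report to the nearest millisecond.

707 ms

Correct trials (n=9): 521, 517, 504, 609, 595, 539, 584, 613, 727
Mean correct RT = 5209/9 = 578.7778 ms
Proportion correct = 9/11
IES = 578.7778 / (9/11) = 707.395 ms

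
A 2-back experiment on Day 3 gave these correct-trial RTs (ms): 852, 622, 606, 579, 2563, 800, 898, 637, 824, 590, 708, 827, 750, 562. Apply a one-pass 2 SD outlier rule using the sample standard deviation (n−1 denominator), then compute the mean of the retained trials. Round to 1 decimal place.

711.9 ms

n = 14, ΣRT = 11818, M = 844.143
Σ(x−M)² = 3350939.71; s = √(3350939.71/13) = 507.705
Cutoffs: 844.143 ± 2·507.705 → [-171.3, 1859.6]
Outside: 2563 → excluded.
Retained (n=13): Σ = 9255, mean = 9255/13 = 711.923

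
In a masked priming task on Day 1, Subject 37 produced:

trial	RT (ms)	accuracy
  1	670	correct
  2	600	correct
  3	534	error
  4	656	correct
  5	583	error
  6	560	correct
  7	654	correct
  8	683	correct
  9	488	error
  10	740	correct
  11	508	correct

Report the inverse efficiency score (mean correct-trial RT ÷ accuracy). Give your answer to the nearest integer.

872 ms

Correct trials (n=8): 670, 600, 656, 560, 654, 683, 740, 508
Mean correct RT = 5071/8 = 633.8750 ms
Proportion correct = 8/11
IES = 633.8750 / (8/11) = 871.578 ms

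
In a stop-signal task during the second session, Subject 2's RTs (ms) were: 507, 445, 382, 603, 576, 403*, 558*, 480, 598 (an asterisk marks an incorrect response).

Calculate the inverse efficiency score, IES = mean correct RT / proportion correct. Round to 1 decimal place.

659.6 ms

Correct trials (n=7): 507, 445, 382, 603, 576, 480, 598
Mean correct RT = 3591/7 = 513.0000 ms
Proportion correct = 7/9
IES = 513.0000 / (7/9) = 659.571 ms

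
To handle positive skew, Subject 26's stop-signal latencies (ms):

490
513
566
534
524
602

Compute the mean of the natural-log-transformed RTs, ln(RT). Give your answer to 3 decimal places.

6.286

ln(RT): 6.1944, 6.2403, 6.3386, 6.2804, 6.2615, 6.4003
Σ ln(RT) = 37.7154
Mean = 37.7154/6 = 6.28590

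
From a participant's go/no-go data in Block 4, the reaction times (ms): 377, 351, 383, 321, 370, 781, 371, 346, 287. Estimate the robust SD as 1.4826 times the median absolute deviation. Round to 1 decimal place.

Sorted: 287, 321, 346, 351, 370, 371, 377, 383, 781 → median = 370
|x − 370| sorted: 0, 1, 7, 13, 19, 24, 49, 83, 411 → MAD = 19
Robust SD ≈ 1.4826 × 19 = 28.169

28.2 ms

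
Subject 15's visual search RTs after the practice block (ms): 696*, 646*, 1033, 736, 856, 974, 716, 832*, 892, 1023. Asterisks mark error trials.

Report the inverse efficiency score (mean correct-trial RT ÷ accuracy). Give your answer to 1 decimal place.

1271.4 ms

Correct trials (n=7): 1033, 736, 856, 974, 716, 892, 1023
Mean correct RT = 6230/7 = 890.0000 ms
Proportion correct = 7/10
IES = 890.0000 / (7/10) = 1271.429 ms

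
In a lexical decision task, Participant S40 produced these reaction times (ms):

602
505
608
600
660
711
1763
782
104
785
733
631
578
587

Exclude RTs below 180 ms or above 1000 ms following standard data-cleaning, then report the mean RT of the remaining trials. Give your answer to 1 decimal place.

Excluded: 104, 1763
Retained (n=12): Σ = 7782
Mean = 7782/12 = 648.5000

648.5 ms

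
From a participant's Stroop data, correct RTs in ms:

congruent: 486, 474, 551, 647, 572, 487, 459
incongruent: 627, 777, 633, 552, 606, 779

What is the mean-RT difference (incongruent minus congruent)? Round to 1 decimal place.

137.2 ms

M(congruent) = 3676/7 = 525.143
M(incongruent) = 3974/6 = 662.333
Difference = 662.333 − 525.143 = 137.190 ms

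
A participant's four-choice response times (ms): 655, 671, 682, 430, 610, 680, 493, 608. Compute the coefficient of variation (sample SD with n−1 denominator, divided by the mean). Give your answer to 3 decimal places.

n = 8, Σ = 4829, M = 603.6250
Σ(x−M)² = 61597.875; s = √(61597.875/7) = 93.8067
CV = 93.8067 / 603.6250 = 0.15541

0.155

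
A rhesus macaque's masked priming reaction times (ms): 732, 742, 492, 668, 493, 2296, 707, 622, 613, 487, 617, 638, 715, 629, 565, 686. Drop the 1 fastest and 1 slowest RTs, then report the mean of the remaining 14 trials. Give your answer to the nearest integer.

637 ms

Sorted: 487, 492, 493, 565, 613, 617, 622, 629, 638, 668, 686, 707, 715, 732, 742, 2296
Drop lowest 1 (487) and highest 1 (2296)
Remaining (n=14): Σ = 8919, mean = 8919/14 = 637.071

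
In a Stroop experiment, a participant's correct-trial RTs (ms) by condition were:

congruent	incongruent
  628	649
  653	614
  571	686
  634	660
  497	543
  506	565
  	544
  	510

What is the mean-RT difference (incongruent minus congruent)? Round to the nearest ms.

M(congruent) = 3489/6 = 581.500
M(incongruent) = 4771/8 = 596.375
Difference = 596.375 − 581.500 = 14.875 ms

15 ms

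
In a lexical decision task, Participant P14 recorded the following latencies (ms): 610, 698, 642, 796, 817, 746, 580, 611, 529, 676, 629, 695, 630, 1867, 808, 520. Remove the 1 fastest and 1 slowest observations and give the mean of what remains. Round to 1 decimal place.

676.2 ms

Sorted: 520, 529, 580, 610, 611, 629, 630, 642, 676, 695, 698, 746, 796, 808, 817, 1867
Drop lowest 1 (520) and highest 1 (1867)
Remaining (n=14): Σ = 9467, mean = 9467/14 = 676.214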